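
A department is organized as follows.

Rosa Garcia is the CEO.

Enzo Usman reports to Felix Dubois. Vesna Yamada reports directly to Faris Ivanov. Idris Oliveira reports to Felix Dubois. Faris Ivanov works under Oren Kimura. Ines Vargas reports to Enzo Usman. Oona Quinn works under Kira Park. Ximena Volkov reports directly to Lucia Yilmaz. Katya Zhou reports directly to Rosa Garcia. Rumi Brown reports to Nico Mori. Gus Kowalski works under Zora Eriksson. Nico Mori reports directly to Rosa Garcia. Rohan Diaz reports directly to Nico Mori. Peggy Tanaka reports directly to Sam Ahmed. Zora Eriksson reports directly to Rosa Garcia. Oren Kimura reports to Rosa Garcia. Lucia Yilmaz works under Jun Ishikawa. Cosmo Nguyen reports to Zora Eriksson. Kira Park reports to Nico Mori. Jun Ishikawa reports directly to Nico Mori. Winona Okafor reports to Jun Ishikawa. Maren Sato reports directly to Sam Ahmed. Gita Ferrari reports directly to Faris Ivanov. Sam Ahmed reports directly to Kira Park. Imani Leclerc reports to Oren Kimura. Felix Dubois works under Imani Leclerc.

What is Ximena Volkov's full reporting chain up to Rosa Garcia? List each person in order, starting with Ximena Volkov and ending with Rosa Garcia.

Ximena Volkov -> Lucia Yilmaz -> Jun Ishikawa -> Nico Mori -> Rosa Garcia

Ximena Volkov reports to Lucia Yilmaz. Lucia Yilmaz reports to Jun Ishikawa. Jun Ishikawa reports to Nico Mori. Nico Mori reports to Rosa Garcia. Rosa Garcia is at the top.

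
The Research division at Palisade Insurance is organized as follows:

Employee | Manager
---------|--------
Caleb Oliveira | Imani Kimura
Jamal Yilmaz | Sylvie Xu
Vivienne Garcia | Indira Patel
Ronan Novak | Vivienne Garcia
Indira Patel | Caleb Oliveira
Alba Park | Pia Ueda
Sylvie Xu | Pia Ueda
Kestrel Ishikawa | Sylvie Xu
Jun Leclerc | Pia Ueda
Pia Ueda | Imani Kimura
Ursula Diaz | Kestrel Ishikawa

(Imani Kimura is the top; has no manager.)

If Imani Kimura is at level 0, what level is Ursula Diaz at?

Chain from Ursula Diaz up to Imani Kimura: Ursula Diaz → Kestrel Ishikawa → Sylvie Xu → Pia Ueda → Imani Kimura. That is 4 steps up, so Ursula Diaz is 4 levels below Imani Kimura.

4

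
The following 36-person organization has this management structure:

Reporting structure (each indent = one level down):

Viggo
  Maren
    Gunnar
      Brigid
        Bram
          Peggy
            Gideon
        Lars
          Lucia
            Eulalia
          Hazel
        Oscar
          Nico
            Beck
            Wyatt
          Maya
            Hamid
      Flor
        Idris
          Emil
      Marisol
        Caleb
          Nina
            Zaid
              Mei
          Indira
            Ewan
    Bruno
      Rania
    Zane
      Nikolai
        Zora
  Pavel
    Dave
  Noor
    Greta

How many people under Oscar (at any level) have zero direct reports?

3

The people in Oscar's organization with no one reporting to them are Hamid, Wyatt, Beck. That is 3.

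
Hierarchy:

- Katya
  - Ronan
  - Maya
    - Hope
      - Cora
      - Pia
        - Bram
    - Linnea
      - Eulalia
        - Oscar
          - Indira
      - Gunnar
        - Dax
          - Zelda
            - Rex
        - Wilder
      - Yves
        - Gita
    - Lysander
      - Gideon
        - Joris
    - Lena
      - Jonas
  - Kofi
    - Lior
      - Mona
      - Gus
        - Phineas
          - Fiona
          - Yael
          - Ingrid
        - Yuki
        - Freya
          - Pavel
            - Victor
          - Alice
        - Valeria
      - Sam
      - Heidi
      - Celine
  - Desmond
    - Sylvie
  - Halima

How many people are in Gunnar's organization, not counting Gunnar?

4

Gunnar directly manages Dax, Wilder. Under Dax: Zelda, Rex (2). Wilder has no reports. So Gunnar's organization is 2 direct reports plus everyone under them: 3 + 1 = 4.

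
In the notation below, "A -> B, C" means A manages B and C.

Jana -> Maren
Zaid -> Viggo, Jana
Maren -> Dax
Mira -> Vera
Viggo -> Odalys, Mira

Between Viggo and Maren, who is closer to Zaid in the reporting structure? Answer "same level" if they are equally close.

Viggo

Viggo is 1 level below Zaid; Maren is 2. Viggo is higher.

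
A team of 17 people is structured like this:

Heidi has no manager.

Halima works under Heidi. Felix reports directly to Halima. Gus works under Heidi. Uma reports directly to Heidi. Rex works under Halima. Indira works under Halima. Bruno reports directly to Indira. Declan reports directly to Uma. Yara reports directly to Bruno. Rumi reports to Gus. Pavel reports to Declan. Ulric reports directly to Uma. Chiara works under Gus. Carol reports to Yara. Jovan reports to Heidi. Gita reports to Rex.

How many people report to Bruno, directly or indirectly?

2

Bruno directly manages Yara. Under Yara: Carol (1). That's 2 in total.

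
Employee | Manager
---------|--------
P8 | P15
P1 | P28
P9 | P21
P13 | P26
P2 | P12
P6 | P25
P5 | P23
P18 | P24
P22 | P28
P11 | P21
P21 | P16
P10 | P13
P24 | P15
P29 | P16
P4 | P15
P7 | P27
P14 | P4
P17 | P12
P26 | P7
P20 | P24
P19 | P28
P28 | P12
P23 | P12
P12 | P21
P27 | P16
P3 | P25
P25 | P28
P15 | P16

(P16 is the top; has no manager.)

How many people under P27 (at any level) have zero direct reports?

The only person in P27's organization with no one reporting to them is P10. That is 1.

1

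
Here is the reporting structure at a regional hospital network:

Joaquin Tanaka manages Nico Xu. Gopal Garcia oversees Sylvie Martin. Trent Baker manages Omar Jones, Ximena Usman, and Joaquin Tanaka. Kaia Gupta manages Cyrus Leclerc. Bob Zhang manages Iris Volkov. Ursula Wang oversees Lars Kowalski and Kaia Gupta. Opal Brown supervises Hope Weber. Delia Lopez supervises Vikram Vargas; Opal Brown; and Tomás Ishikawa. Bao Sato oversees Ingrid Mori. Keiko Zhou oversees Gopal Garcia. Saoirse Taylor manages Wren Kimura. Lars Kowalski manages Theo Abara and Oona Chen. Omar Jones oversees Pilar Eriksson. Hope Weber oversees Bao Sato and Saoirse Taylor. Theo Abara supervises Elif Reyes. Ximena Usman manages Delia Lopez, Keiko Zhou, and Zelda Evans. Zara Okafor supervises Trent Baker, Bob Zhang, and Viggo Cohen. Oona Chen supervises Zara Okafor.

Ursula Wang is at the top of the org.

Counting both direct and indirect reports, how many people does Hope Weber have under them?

Hope Weber directly manages Bao Sato, Saoirse Taylor. Under Bao Sato: Ingrid Mori (1). Under Saoirse Taylor: Wren Kimura (1). So Hope Weber's organization is 2 direct reports plus everyone under them: 2 + 2 = 4.

4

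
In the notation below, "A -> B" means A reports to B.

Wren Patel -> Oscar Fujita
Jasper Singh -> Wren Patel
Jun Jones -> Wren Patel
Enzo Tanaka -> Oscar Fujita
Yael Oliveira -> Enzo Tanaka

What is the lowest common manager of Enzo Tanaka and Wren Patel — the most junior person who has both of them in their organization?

Oscar Fujita

Enzo Tanaka's chain of managers is Oscar Fujita. Wren Patel's chain of managers is Oscar Fujita. The first manager that appears in both chains is Oscar Fujita.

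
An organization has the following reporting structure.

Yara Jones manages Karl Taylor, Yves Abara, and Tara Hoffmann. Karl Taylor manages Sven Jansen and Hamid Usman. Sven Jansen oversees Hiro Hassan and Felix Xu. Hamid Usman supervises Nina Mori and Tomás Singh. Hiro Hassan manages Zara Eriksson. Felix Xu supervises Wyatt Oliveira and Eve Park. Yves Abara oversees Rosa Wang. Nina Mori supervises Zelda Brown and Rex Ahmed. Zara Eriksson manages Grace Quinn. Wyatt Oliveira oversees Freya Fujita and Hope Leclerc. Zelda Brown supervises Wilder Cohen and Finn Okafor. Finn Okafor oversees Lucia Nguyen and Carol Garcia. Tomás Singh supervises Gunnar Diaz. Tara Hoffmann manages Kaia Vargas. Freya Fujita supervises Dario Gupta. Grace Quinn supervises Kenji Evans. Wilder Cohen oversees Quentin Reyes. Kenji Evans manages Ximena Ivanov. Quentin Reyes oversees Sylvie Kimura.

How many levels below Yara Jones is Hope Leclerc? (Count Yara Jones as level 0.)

Chain from Hope Leclerc up to Yara Jones: Hope Leclerc → Wyatt Oliveira → Felix Xu → Sven Jansen → Karl Taylor → Yara Jones. That is 5 steps up, so Hope Leclerc is 5 levels below Yara Jones.

5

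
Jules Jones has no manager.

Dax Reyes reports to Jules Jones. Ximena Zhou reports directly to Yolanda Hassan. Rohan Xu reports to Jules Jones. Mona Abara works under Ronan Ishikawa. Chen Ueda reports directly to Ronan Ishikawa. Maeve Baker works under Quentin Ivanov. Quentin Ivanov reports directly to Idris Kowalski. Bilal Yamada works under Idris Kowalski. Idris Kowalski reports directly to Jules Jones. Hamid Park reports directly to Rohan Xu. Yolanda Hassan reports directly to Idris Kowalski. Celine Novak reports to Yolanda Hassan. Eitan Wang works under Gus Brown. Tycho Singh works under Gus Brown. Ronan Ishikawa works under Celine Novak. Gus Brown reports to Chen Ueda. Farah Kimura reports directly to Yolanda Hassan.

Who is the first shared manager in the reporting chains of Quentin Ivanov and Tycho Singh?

Quentin Ivanov's chain of managers is Idris Kowalski, Jules Jones. Tycho Singh's chain of managers is Gus Brown, Chen Ueda, Ronan Ishikawa, Celine Novak, Yolanda Hassan, Idris Kowalski, Jules Jones. The first manager that appears in both chains is Idris Kowalski.

Idris Kowalski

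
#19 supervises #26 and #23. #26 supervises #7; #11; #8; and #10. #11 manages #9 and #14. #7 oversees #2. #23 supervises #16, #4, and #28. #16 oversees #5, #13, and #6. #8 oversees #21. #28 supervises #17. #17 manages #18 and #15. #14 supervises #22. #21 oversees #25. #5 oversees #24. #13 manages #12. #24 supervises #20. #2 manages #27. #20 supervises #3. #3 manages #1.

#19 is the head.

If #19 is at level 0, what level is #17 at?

Chain from #17 up to #19: #17 → #28 → #23 → #19. That is 3 steps up, so #17 is 3 levels below #19.

3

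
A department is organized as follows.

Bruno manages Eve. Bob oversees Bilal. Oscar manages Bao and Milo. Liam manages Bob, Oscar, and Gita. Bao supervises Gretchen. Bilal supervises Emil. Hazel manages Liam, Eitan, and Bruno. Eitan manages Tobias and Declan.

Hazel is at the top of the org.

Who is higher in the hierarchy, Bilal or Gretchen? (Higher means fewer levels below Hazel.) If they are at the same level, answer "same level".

Bilal

Bilal is 3 levels below Hazel; Gretchen is 4. Bilal is higher.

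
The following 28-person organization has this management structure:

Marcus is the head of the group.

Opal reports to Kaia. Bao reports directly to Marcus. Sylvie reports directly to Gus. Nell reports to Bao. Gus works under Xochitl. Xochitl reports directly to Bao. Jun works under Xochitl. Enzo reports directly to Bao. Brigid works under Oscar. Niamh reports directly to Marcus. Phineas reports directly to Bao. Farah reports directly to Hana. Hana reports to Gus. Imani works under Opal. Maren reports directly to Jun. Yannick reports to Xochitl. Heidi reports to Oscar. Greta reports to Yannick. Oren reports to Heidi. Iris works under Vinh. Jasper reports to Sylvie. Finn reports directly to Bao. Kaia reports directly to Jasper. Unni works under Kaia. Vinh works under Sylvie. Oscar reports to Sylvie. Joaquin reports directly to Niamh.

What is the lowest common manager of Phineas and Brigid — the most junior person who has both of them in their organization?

Bao

Phineas's chain of managers is Bao, Marcus. Brigid's chain of managers is Oscar, Sylvie, Gus, Xochitl, Bao, Marcus. The first manager that appears in both chains is Bao.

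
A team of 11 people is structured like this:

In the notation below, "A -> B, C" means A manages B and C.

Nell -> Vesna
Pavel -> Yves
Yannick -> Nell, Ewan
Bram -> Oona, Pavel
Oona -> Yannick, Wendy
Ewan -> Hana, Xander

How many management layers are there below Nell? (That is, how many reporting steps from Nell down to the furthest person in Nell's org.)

The longest chain under Nell runs Nell → Vesna, which is 1 level below Nell.

1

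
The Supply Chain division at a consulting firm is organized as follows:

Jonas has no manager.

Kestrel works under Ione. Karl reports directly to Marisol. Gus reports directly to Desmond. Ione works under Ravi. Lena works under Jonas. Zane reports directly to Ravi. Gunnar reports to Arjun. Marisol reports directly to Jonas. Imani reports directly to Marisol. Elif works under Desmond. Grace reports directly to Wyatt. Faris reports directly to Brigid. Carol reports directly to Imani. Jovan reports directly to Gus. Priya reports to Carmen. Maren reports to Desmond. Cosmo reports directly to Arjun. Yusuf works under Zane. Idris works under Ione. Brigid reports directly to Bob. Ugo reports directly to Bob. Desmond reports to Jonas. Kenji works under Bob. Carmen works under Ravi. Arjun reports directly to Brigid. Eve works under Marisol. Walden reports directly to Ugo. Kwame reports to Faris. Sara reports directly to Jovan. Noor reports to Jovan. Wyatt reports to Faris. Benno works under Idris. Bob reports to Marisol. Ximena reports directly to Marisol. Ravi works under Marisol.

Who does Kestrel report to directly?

Kestrel reports directly to Ione.

Ione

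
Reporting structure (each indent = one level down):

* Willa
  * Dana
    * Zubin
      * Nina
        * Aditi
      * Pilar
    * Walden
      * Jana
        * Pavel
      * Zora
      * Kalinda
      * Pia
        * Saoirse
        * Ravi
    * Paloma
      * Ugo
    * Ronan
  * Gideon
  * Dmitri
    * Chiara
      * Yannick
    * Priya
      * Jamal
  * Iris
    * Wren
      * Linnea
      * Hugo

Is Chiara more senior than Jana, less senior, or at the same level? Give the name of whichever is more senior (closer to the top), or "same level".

Chiara is 2 levels below Willa; Jana is 3. Chiara is higher.

Chiara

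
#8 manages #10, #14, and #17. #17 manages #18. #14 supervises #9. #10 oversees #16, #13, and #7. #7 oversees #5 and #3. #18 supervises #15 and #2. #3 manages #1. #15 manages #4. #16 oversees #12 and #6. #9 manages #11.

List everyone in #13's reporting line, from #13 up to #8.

#13 reports to #10. #10 reports to #8. #8 is at the top.

#13 -> #10 -> #8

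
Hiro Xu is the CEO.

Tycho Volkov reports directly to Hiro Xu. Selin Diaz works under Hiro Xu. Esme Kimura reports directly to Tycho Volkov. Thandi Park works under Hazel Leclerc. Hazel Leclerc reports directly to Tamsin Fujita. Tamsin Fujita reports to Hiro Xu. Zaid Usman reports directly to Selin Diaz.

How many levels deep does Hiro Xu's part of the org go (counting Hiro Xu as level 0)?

The longest chain under Hiro Xu runs Hiro Xu → Tamsin Fujita → Hazel Leclerc → Thandi Park, which is 3 levels below Hiro Xu.

3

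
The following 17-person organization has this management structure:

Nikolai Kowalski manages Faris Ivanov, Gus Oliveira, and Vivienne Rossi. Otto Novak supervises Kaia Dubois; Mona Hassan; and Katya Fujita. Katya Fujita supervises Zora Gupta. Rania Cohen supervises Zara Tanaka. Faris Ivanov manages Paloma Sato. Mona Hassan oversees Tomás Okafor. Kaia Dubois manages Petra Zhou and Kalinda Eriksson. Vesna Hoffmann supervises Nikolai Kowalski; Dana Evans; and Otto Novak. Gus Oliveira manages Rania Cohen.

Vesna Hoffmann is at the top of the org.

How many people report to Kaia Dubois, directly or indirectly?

Kaia Dubois directly manages Petra Zhou, Kalinda Eriksson. Petra Zhou has no reports. Kalinda Eriksson has no reports. So Kaia Dubois's organization is 2 direct reports plus everyone under them: 1 + 1 = 2.

2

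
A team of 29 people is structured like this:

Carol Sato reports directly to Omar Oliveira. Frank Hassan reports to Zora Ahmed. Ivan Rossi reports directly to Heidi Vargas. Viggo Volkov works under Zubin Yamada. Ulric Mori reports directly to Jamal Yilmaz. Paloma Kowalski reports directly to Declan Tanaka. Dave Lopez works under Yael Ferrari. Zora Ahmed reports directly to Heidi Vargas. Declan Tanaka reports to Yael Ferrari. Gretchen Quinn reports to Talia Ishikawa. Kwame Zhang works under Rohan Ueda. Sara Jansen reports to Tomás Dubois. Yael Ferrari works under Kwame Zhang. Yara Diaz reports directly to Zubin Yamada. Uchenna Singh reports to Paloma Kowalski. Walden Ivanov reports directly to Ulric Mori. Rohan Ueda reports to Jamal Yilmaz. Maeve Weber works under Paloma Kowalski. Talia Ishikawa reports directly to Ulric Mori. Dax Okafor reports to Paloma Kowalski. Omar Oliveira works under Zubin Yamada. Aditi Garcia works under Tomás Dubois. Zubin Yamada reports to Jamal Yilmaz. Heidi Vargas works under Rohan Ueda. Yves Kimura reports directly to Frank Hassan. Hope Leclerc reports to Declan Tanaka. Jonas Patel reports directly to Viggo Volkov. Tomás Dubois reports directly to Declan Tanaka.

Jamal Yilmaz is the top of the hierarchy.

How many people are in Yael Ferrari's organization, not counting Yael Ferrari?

Yael Ferrari directly manages Declan Tanaka, Dave Lopez. Under Declan Tanaka: Hope Leclerc, Tomás Dubois, Sara Jansen, Aditi Garcia, Paloma Kowalski, Dax Okafor, Uchenna Singh, Maeve Weber (8). Dave Lopez has no reports. So Yael Ferrari's organization is 2 direct reports plus everyone under them: 9 + 1 = 10.

10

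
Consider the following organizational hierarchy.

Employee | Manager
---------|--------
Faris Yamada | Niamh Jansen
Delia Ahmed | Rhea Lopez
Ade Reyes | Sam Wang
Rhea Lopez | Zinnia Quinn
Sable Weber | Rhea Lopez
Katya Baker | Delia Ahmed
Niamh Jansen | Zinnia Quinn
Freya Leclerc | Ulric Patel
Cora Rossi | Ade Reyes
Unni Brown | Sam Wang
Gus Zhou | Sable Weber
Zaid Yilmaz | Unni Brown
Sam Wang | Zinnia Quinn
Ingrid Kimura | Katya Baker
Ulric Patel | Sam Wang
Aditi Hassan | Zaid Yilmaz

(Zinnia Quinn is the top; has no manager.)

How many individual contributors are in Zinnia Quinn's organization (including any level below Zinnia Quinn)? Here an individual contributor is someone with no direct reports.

The people in Zinnia Quinn's organization with no one reporting to them are Faris Yamada, Gus Zhou, Ingrid Kimura, Cora Rossi, Aditi Hassan, Freya Leclerc. That is 6.

6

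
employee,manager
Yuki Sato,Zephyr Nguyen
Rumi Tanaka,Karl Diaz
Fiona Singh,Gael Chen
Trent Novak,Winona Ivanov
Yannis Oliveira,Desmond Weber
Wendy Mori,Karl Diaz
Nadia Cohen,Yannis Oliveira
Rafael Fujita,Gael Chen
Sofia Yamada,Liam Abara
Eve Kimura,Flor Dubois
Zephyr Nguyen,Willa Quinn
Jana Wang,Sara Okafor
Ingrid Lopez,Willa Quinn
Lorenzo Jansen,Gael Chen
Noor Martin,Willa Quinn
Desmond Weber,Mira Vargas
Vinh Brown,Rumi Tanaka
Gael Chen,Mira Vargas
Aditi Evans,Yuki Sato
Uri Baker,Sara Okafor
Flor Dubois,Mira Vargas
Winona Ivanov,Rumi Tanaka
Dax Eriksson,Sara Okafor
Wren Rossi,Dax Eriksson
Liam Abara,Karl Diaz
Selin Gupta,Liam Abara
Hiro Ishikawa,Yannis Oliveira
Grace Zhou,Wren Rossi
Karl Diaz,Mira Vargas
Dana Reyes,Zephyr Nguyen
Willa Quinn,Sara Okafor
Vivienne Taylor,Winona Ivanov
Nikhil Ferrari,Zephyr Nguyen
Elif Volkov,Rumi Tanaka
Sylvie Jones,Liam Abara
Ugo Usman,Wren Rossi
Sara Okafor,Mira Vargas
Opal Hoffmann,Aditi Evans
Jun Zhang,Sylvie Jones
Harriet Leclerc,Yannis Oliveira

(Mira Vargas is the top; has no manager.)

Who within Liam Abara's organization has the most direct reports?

Liam Abara

Direct-report counts within Liam Abara's organization: Liam Abara has 3; Sylvie Jones has 1. The largest is 3, held by Liam Abara.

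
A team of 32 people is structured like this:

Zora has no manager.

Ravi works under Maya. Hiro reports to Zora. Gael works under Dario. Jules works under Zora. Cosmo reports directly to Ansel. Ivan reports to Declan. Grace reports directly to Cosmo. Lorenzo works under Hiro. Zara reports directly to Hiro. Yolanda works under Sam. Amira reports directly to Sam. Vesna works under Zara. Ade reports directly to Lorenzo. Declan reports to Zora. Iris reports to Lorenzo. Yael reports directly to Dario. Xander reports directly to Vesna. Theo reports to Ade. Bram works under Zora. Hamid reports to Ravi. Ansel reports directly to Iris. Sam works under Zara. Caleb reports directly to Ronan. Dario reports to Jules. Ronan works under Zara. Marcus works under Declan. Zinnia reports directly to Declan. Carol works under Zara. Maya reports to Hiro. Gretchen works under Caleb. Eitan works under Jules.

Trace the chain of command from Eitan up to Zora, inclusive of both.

Eitan reports to Jules. Jules reports to Zora. Zora is at the top.

Eitan -> Jules -> Zora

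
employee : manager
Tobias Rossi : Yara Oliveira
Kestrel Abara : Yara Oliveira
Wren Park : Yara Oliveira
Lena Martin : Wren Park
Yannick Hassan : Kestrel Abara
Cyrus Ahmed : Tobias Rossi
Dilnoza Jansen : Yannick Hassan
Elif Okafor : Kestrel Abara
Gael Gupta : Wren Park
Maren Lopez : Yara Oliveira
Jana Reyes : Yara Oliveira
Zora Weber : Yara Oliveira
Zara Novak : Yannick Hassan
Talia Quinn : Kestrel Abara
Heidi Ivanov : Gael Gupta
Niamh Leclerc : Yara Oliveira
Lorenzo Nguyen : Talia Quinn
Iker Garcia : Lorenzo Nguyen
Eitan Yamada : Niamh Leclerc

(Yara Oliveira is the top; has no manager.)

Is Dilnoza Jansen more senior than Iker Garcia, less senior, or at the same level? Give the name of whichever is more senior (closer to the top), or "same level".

Dilnoza Jansen is 3 levels below Yara Oliveira; Iker Garcia is 4. Dilnoza Jansen is higher.

Dilnoza Jansen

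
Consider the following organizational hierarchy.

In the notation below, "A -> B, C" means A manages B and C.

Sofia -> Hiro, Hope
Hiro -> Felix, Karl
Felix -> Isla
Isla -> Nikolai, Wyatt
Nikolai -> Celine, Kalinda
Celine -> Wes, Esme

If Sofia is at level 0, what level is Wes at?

Chain from Wes up to Sofia: Wes → Celine → Nikolai → Isla → Felix → Hiro → Sofia. That is 6 steps up, so Wes is 6 levels below Sofia.

6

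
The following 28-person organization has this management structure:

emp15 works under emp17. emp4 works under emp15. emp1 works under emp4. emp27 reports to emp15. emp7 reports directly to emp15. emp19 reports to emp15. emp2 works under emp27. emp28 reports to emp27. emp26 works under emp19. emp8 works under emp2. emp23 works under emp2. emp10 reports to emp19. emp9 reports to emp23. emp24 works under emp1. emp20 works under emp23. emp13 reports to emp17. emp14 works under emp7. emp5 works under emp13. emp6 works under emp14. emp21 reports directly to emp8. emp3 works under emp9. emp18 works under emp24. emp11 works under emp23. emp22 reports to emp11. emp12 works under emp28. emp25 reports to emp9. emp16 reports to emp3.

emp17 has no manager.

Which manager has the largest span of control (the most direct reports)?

emp15

Direct-report counts: emp17 has 2; emp13 has 1; emp15 has 4; emp19 has 2; emp7 has 1; emp14 has 1; emp27 has 2; emp28 has 1; emp2 has 2; emp23 has 3; emp11 has 1; emp9 has 2; emp3 has 1; emp8 has 1; emp4 has 1; emp1 has 1; emp24 has 1. The largest is 4, held by emp15.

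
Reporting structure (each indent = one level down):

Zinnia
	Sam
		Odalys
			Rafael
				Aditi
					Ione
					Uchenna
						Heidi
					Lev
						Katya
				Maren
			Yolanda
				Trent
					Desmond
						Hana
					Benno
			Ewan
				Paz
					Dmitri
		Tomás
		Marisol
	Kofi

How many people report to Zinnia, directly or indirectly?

Zinnia directly manages Sam, Kofi. Under Sam: Marisol, Tomás, Odalys, Ewan, Paz, Dmitri, Yolanda, Trent, Benno, Desmond, Hana, Rafael, Maren, Aditi, Lev, Katya, Uchenna, Heidi, Ione (19). Kofi has no reports. So Zinnia's organization is 2 direct reports plus everyone under them: 20 + 1 = 21.

21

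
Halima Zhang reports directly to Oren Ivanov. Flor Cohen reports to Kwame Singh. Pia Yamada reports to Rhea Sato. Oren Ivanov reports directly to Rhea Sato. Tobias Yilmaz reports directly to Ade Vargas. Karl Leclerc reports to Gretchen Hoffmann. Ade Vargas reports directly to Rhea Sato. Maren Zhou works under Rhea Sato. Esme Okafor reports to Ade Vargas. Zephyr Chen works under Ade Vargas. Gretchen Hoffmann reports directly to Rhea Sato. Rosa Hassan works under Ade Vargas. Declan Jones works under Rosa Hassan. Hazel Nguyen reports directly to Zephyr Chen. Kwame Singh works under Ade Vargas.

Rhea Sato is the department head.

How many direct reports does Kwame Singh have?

Kwame Singh directly manages Flor Cohen. That is 1 direct report.

1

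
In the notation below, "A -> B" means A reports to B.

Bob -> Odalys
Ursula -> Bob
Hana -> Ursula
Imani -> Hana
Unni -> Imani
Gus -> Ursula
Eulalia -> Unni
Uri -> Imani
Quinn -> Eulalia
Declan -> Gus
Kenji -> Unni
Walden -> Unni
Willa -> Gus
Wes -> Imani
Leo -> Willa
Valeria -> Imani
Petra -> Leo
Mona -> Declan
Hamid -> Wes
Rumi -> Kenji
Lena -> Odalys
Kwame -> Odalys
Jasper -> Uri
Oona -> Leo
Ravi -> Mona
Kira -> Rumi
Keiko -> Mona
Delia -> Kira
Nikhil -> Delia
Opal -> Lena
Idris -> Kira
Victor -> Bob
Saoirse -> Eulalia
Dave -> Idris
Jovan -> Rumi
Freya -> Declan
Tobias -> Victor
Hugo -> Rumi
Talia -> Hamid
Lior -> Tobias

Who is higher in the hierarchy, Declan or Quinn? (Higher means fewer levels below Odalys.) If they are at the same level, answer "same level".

Declan

Declan is 4 levels below Odalys; Quinn is 7. Declan is higher.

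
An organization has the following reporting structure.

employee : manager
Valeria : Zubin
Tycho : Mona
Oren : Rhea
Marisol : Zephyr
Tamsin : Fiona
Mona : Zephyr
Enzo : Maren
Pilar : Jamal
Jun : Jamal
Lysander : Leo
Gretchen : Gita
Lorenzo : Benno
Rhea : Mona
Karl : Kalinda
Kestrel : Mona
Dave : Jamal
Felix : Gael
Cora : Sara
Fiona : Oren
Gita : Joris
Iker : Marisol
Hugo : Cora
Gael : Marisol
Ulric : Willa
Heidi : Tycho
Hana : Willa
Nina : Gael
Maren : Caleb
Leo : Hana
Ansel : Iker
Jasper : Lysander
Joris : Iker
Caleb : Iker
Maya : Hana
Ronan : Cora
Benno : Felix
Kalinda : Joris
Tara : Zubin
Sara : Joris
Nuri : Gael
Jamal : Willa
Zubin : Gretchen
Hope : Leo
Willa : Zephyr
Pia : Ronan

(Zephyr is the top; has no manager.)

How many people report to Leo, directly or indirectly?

Leo directly manages Lysander, Hope. Under Lysander: Jasper (1). Hope has no reports. So Leo's organization is 2 direct reports plus everyone under them: 2 + 1 = 3.

3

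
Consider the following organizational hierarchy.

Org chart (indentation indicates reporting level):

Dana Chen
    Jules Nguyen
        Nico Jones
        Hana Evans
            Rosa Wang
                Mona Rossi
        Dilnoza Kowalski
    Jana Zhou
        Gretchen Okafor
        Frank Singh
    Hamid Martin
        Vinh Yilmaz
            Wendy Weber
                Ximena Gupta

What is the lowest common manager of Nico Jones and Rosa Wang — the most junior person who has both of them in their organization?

Nico Jones's chain of managers is Jules Nguyen, Dana Chen. Rosa Wang's chain of managers is Hana Evans, Jules Nguyen, Dana Chen. The first manager that appears in both chains is Jules Nguyen.

Jules Nguyen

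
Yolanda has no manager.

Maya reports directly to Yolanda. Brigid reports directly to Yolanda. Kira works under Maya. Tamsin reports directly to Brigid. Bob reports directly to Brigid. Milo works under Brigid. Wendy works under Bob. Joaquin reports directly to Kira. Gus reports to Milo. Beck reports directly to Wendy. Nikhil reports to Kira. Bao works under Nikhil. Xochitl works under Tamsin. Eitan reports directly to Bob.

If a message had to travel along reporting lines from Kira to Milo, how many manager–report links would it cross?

4

Kira is 2 levels below Yolanda, and Milo is 2 levels below Yolanda (their lowest common manager). The shortest path runs up from Kira to Yolanda and back down to Milo: 2 + 2 = 4 links.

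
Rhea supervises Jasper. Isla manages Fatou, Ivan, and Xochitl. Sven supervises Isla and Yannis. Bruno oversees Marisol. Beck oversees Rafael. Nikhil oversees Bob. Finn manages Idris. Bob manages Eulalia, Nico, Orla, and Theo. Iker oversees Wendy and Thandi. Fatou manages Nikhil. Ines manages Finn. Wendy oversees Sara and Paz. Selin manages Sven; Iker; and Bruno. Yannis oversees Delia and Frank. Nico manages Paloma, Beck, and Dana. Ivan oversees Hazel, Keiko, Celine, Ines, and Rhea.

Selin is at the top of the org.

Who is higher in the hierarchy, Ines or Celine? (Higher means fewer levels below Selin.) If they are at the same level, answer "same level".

Both Ines and Celine are 4 levels below Selin.

same level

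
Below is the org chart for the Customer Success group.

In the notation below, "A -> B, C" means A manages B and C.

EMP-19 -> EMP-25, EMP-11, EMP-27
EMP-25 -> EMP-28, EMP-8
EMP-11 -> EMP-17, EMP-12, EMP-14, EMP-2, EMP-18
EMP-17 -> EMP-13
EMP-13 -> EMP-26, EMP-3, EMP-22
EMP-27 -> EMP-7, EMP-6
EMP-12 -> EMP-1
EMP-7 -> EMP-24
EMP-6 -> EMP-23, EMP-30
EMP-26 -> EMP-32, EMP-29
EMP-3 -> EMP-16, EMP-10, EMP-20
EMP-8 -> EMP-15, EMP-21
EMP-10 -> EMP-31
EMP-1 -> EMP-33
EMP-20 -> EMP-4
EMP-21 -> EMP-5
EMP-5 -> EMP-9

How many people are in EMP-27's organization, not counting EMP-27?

5

EMP-27 directly manages EMP-7, EMP-6. Under EMP-7: EMP-24 (1). Under EMP-6: EMP-30, EMP-23 (2). So EMP-27's organization is 2 direct reports plus everyone under them: 2 + 3 = 5.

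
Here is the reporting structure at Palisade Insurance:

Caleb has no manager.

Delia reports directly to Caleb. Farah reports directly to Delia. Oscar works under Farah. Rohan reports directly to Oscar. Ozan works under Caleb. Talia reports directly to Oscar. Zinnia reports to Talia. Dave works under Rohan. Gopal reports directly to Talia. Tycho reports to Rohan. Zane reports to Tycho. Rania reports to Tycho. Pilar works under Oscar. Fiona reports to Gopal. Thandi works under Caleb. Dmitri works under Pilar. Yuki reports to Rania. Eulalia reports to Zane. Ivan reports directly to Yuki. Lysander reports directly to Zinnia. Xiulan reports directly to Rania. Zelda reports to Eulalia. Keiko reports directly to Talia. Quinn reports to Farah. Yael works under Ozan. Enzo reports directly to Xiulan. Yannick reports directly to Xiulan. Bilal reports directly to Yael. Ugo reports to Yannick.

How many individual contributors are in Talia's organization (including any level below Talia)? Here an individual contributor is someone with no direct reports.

3

The people in Talia's organization with no one reporting to them are Keiko, Fiona, Lysander. That is 3.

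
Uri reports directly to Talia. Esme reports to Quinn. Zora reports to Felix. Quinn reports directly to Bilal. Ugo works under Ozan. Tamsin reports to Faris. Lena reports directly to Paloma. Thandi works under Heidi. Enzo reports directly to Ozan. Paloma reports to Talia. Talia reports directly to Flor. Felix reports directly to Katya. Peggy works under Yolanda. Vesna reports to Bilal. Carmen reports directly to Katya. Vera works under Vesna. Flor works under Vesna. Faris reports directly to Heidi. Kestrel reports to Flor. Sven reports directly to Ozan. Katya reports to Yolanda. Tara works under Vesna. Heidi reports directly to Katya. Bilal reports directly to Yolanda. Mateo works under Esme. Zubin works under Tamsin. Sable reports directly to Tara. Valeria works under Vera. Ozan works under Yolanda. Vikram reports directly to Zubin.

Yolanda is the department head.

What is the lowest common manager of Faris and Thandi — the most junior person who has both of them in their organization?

Faris's chain of managers is Heidi, Katya, Yolanda. Thandi's chain of managers is Heidi, Katya, Yolanda. The first manager that appears in both chains is Heidi.

Heidi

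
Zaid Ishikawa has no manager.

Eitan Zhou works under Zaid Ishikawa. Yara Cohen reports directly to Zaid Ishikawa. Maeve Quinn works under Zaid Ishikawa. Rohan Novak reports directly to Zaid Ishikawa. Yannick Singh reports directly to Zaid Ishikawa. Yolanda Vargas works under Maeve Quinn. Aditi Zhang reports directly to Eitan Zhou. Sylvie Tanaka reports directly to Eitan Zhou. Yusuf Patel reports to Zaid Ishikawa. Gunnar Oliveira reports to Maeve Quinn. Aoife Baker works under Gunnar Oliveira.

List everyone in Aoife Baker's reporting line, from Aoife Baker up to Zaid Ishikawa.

Aoife Baker reports to Gunnar Oliveira. Gunnar Oliveira reports to Maeve Quinn. Maeve Quinn reports to Zaid Ishikawa. Zaid Ishikawa is at the top.

Aoife Baker -> Gunnar Oliveira -> Maeve Quinn -> Zaid Ishikawa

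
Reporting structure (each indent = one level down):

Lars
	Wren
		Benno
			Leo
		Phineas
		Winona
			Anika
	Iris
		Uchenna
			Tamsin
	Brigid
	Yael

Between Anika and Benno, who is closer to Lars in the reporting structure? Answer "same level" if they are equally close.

Benno

Anika is 3 levels below Lars; Benno is 2. Benno is higher.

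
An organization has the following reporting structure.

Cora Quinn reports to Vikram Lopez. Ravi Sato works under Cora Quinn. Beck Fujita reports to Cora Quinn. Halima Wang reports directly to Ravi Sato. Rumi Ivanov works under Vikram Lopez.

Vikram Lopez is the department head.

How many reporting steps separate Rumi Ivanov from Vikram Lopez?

1

Chain from Rumi Ivanov up to Vikram Lopez: Rumi Ivanov → Vikram Lopez. That is 1 step up, so Rumi Ivanov is 1 level below Vikram Lopez.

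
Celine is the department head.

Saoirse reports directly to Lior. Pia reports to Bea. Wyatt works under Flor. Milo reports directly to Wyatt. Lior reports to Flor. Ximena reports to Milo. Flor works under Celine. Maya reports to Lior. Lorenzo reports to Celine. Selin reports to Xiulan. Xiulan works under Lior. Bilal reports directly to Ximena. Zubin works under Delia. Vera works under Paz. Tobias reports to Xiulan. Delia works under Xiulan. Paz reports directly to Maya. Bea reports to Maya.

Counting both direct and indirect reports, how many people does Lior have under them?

Lior directly manages Xiulan, Maya, Saoirse. Under Xiulan: Selin, Tobias, Delia, Zubin (4). Under Maya: Paz, Vera, Bea, Pia (4). Saoirse has no reports. So Lior's organization is 3 direct reports plus everyone under them: 5 + 5 + 1 = 11.

11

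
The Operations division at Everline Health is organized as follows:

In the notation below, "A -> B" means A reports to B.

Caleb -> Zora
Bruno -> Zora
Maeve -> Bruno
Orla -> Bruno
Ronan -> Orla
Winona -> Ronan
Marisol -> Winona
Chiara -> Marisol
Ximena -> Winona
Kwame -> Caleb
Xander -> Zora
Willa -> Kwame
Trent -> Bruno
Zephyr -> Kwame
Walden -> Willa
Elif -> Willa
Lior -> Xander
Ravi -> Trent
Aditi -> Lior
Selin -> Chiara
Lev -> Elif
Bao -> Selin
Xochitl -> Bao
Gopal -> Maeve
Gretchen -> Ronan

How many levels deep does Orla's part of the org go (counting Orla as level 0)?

7

The longest chain under Orla runs Orla → Ronan → Winona → Marisol → Chiara → Selin → Bao → Xochitl, which is 7 levels below Orla.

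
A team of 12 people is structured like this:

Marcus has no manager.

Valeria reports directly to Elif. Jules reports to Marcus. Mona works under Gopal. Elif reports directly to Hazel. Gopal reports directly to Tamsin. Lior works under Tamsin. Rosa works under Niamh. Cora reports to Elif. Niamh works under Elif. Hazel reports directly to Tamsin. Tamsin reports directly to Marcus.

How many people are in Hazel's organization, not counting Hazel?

Hazel directly manages Elif. Under Elif: Valeria, Niamh, Rosa, Cora (4). That's 5 in total.

5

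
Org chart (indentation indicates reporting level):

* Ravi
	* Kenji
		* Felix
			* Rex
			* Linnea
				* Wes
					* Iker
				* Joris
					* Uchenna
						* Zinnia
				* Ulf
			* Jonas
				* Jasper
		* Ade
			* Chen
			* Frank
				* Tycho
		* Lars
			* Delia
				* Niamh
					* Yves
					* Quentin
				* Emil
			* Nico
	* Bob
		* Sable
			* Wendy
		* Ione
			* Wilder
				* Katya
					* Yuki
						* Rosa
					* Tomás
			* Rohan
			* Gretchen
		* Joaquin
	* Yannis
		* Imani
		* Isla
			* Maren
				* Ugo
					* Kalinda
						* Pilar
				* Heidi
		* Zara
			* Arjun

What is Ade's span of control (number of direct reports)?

Ade directly manages Chen, Frank. That is 2 direct reports.

2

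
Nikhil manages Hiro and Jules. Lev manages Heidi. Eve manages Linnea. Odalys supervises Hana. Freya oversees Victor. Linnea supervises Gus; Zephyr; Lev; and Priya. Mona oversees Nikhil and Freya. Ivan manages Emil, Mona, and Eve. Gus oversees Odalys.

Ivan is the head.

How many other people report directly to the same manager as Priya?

3

Priya reports to Linnea. Linnea's other direct reports are Gus, Zephyr, Lev — 3 peers.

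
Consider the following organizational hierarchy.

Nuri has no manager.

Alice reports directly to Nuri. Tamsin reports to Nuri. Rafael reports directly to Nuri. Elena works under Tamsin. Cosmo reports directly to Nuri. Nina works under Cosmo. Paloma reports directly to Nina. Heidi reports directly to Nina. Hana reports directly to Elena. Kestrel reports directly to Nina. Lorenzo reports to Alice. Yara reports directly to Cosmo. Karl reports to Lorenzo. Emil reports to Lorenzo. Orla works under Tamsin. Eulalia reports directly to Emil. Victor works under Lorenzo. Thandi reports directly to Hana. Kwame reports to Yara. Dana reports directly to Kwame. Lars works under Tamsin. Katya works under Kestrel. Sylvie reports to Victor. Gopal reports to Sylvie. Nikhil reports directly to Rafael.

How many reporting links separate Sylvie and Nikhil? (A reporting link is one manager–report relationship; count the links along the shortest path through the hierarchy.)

6

Sylvie is 4 levels below Nuri, and Nikhil is 2 levels below Nuri (their lowest common manager). The shortest path runs up from Sylvie to Nuri and back down to Nikhil: 4 + 2 = 6 links.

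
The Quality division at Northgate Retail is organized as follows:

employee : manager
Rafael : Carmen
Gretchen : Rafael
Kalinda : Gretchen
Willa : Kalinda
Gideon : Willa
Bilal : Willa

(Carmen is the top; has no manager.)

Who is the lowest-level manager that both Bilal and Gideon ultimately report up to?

Willa

Bilal's chain of managers is Willa, Kalinda, Gretchen, Rafael, Carmen. Gideon's chain of managers is Willa, Kalinda, Gretchen, Rafael, Carmen. The first manager that appears in both chains is Willa.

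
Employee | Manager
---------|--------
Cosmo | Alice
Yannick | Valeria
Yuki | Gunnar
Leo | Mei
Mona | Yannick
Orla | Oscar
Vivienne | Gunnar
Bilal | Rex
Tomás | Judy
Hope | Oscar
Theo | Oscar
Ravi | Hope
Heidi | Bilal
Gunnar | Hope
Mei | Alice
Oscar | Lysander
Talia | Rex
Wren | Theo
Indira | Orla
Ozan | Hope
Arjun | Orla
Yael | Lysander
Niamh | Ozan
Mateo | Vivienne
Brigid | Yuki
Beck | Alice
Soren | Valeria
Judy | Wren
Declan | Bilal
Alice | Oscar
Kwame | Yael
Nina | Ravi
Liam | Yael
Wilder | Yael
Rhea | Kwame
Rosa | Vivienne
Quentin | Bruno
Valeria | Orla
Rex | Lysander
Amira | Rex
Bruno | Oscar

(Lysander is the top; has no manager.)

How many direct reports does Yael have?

Yael directly manages Kwame, Wilder, Liam. That is 3 direct reports.

3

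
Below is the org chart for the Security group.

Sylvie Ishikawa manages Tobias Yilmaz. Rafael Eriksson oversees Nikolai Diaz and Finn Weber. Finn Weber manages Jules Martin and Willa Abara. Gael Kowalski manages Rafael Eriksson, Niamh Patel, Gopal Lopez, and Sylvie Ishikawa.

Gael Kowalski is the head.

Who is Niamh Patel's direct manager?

Gael Kowalski

Niamh Patel reports directly to Gael Kowalski.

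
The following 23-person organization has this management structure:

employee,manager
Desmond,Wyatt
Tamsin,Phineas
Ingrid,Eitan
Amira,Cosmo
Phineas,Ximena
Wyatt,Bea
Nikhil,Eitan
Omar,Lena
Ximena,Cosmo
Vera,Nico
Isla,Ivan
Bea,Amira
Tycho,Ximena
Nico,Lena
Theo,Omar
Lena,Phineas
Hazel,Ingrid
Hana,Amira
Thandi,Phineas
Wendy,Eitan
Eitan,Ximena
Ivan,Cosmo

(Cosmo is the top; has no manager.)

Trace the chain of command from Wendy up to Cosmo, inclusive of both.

Wendy reports to Eitan. Eitan reports to Ximena. Ximena reports to Cosmo. Cosmo is at the top.

Wendy -> Eitan -> Ximena -> Cosmo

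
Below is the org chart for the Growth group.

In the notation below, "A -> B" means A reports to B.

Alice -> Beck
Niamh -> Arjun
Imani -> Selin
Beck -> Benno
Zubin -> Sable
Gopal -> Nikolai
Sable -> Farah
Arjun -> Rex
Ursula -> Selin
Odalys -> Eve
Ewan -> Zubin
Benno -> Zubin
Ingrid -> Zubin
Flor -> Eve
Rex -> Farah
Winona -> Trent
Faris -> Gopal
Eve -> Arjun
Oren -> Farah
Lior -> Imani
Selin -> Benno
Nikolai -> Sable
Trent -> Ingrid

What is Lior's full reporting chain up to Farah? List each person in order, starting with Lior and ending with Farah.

Lior -> Imani -> Selin -> Benno -> Zubin -> Sable -> Farah

Lior reports to Imani. Imani reports to Selin. Selin reports to Benno. Benno reports to Zubin. Zubin reports to Sable. Sable reports to Farah. Farah is at the top.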